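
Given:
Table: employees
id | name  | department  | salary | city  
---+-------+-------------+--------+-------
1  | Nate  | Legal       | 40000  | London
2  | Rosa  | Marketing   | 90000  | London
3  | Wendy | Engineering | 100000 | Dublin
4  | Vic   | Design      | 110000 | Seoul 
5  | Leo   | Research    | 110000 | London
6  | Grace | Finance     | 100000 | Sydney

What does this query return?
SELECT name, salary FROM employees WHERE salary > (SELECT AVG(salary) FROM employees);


Subquery: AVG(salary) = 91666.67
Filtering: salary > 91666.67
  Wendy (100000) -> MATCH
  Vic (110000) -> MATCH
  Leo (110000) -> MATCH
  Grace (100000) -> MATCH


4 rows:
Wendy, 100000
Vic, 110000
Leo, 110000
Grace, 100000


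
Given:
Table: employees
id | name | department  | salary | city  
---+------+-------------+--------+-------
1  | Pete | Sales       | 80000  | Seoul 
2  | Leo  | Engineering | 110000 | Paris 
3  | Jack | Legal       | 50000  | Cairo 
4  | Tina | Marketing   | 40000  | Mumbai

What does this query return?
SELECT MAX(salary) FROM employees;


Salaries: 80000, 110000, 50000, 40000
MAX = 110000

110000


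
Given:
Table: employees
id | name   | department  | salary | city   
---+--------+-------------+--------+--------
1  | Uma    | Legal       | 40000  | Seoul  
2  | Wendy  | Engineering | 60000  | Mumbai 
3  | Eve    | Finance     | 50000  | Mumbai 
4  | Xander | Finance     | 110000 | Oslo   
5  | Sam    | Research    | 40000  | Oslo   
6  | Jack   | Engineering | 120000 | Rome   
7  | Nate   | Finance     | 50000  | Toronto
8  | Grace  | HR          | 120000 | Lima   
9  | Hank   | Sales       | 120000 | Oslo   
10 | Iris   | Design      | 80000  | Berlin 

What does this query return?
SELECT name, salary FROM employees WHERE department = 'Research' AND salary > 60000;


Filtering: department = 'Research' AND salary > 60000
Matching: 0 rows

Empty result set (0 rows)


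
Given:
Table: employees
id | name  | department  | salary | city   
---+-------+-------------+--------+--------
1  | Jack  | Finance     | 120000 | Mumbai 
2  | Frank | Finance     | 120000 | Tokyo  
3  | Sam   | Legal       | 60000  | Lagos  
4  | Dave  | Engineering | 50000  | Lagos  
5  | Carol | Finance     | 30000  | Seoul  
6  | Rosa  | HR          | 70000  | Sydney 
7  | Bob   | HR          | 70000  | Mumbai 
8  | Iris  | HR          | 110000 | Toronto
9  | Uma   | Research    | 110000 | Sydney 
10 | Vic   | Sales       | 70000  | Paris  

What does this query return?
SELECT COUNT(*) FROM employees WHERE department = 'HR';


Counting rows where department = 'HR'
  Rosa -> MATCH
  Bob -> MATCH
  Iris -> MATCH


3


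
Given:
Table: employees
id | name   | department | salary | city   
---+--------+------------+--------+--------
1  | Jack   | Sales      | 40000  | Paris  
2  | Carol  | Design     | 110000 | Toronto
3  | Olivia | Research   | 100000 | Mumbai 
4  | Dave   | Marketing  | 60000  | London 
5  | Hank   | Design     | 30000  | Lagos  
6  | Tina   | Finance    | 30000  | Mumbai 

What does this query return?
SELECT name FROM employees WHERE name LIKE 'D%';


LIKE 'D%' matches names starting with 'D'
Matching: 1

1 rows:
Dave


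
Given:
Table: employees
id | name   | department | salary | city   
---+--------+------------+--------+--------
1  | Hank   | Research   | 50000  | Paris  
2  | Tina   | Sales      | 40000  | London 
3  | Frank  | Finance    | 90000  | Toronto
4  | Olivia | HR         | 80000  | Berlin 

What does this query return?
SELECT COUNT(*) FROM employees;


COUNT(*) counts all rows

4


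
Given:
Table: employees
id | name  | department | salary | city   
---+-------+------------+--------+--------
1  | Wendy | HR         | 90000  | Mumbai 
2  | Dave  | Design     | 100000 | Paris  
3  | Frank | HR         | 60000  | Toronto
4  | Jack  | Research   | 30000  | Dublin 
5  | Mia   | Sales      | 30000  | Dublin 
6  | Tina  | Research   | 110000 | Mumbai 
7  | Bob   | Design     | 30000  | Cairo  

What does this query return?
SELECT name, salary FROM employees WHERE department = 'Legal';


Filtering: department = 'Legal'
Matching rows: 0

Empty result set (0 rows)


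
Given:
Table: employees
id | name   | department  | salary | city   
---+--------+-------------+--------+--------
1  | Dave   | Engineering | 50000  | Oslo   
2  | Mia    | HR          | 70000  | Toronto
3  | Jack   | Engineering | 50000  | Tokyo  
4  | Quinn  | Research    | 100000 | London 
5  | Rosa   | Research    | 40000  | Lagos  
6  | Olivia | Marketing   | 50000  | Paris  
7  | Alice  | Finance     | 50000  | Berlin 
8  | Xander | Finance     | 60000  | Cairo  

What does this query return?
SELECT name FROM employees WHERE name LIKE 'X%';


LIKE 'X%' matches names starting with 'X'
Matching: 1

1 rows:
Xander


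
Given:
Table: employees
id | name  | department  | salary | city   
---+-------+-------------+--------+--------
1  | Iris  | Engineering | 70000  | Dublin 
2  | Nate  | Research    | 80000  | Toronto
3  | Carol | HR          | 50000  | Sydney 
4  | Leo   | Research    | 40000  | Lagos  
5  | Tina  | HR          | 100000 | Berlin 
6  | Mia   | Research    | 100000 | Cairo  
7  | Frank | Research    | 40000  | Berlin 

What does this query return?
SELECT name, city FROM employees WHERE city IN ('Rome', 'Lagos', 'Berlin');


Filtering: city IN ('Rome', 'Lagos', 'Berlin')
Matching: 3 rows

3 rows:
Leo, Lagos
Tina, Berlin
Frank, Berlin


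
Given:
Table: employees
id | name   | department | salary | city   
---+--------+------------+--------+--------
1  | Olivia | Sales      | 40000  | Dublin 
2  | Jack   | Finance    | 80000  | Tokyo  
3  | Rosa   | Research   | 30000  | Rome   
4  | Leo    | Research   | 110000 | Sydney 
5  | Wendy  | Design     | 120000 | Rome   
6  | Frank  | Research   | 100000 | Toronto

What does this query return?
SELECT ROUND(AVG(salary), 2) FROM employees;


SUM(salary) = 480000
COUNT = 6
ROUND(AVG, 2) = ROUND(480000 / 6, 2) = 80000.0

80000.0


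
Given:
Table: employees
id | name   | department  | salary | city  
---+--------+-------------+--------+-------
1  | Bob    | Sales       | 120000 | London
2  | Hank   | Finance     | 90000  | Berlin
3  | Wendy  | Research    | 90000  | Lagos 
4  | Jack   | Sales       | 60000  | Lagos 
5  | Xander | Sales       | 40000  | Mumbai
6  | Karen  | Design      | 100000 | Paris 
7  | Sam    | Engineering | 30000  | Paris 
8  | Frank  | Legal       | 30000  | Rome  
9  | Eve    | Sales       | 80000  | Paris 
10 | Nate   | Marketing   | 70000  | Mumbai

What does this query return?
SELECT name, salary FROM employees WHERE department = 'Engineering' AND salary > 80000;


Filtering: department = 'Engineering' AND salary > 80000
Matching: 0 rows

Empty result set (0 rows)


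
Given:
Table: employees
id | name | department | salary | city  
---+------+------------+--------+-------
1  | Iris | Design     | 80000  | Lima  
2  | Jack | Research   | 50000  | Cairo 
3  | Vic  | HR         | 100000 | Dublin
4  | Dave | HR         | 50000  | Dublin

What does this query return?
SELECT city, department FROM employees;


Projecting columns: city, department

4 rows:
Lima, Design
Cairo, Research
Dublin, HR
Dublin, HR


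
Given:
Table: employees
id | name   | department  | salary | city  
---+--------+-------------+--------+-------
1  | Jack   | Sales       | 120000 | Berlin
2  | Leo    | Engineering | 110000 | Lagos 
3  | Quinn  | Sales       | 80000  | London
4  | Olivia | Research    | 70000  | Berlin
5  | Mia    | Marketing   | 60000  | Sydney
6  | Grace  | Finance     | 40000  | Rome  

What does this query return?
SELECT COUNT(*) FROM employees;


COUNT(*) counts all rows

6


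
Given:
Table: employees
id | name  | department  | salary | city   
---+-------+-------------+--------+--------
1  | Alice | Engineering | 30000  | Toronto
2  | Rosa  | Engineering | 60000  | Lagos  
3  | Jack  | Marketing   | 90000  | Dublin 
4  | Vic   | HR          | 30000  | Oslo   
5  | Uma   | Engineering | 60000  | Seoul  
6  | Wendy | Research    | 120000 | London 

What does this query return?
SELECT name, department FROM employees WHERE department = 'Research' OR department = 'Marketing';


Filtering: department = 'Research' OR 'Marketing'
Matching: 2 rows

2 rows:
Jack, Marketing
Wendy, Research


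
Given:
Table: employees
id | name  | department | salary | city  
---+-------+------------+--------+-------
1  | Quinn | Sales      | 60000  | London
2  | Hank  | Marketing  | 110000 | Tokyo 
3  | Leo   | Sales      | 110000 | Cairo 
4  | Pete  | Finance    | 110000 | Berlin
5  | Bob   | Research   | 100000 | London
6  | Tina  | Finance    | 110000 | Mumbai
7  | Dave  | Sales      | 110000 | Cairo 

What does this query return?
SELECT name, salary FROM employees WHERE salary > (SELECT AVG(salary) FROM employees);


Subquery: AVG(salary) = 101428.57
Filtering: salary > 101428.57
  Hank (110000) -> MATCH
  Leo (110000) -> MATCH
  Pete (110000) -> MATCH
  Tina (110000) -> MATCH
  Dave (110000) -> MATCH


5 rows:
Hank, 110000
Leo, 110000
Pete, 110000
Tina, 110000
Dave, 110000


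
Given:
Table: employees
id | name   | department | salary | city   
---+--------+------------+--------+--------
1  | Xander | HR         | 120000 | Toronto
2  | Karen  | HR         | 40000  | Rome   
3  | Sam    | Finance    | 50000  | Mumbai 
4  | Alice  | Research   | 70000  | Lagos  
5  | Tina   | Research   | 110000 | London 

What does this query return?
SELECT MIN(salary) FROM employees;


Salaries: 120000, 40000, 50000, 70000, 110000
MIN = 40000

40000


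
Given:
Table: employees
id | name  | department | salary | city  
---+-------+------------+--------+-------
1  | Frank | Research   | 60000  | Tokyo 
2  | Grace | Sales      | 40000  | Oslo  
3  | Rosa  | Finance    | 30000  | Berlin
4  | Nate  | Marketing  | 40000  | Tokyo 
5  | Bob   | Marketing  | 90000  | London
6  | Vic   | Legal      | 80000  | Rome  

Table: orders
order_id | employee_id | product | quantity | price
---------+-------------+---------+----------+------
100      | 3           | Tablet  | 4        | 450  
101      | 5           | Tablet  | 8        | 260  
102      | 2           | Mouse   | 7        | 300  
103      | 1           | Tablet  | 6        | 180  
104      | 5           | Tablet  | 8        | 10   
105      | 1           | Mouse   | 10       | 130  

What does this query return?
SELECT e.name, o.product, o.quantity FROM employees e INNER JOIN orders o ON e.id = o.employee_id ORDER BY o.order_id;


Joining employees.id = orders.employee_id:
  employee Rosa (id=3) -> order Tablet
  employee Bob (id=5) -> order Tablet
  employee Grace (id=2) -> order Mouse
  employee Frank (id=1) -> order Tablet
  employee Bob (id=5) -> order Tablet
  employee Frank (id=1) -> order Mouse


6 rows:
Rosa, Tablet, 4
Bob, Tablet, 8
Grace, Mouse, 7
Frank, Tablet, 6
Bob, Tablet, 8
Frank, Mouse, 10


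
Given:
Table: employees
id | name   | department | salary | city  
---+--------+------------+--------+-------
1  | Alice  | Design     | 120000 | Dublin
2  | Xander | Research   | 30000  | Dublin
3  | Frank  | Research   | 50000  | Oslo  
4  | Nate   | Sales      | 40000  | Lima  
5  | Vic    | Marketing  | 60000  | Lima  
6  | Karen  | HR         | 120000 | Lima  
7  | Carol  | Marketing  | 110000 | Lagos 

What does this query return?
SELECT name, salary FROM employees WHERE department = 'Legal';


Filtering: department = 'Legal'
Matching rows: 0

Empty result set (0 rows)


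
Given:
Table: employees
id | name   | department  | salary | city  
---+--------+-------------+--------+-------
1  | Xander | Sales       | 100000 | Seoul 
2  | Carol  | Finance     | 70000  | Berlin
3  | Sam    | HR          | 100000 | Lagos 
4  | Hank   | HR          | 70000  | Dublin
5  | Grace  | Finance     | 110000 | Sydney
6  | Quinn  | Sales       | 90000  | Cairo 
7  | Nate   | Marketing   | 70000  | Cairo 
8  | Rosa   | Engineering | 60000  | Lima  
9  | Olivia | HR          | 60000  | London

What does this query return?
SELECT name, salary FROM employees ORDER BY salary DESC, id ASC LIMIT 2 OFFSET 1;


Sort by salary DESC (id ASC tiebreak), then skip 1 and take 2
Rows 2 through 3

2 rows:
Xander, 100000
Sam, 100000


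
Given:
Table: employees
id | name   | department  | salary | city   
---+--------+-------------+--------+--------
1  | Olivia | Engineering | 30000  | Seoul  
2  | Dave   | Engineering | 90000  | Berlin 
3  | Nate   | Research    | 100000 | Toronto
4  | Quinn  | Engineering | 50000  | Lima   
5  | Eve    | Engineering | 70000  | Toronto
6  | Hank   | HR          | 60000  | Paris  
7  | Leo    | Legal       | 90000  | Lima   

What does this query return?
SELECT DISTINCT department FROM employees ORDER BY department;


All 'department' values (row order): Engineering, Engineering, Research, Engineering, Engineering, HR, Legal
Removing duplicates leaves 4 unique value(s).

4 values:
Engineering
HR
Legal
Research


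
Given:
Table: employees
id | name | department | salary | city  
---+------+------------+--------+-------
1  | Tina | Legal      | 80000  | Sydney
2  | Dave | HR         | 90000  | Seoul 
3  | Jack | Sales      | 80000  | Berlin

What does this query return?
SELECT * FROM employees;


SELECT * returns all 3 rows with all columns

3 rows:
1, Tina, Legal, 80000, Sydney
2, Dave, HR, 90000, Seoul
3, Jack, Sales, 80000, Berlin


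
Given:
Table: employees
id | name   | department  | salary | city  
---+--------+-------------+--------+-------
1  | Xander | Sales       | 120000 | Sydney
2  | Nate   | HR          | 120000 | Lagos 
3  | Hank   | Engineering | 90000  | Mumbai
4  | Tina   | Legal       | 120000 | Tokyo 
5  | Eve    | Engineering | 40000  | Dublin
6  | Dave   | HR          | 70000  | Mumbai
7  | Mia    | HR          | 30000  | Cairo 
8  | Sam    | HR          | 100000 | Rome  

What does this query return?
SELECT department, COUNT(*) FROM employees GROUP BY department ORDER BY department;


Assigning each row to its department group:
  Xander -> Sales
  Nate -> HR
  Hank -> Engineering
  Tina -> Legal
  Eve -> Engineering
  Dave -> HR
  Mia -> HR
  Sam -> HR


4 groups:
Engineering, 2
HR, 4
Legal, 1
Sales, 1


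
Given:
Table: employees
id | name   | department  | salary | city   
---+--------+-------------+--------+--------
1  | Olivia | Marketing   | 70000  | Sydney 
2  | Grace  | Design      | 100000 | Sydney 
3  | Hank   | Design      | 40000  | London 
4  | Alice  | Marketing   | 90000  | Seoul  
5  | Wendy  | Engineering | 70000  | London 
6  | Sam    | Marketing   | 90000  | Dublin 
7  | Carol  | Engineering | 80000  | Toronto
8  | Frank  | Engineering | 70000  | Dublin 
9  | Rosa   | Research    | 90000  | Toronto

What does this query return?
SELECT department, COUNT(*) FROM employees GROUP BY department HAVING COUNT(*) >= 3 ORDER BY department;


Groups with count >= 3:
  Engineering: 3 -> PASS
  Marketing: 3 -> PASS
  Design: 2 -> filtered out
  Research: 1 -> filtered out


2 groups:
Engineering, 3
Marketing, 3


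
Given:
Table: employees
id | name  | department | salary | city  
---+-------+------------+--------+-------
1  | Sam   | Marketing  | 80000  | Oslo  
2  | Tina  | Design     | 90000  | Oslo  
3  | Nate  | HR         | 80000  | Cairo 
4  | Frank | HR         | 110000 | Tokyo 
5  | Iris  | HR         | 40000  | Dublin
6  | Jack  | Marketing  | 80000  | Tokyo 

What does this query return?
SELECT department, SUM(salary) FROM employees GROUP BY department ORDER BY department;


Summing salary within each department:
  Design: 90000 = 90000
  HR: 80000 + 110000 + 40000 = 230000
  Marketing: 80000 + 80000 = 160000


3 groups:
Design, 90000
HR, 230000
Marketing, 160000


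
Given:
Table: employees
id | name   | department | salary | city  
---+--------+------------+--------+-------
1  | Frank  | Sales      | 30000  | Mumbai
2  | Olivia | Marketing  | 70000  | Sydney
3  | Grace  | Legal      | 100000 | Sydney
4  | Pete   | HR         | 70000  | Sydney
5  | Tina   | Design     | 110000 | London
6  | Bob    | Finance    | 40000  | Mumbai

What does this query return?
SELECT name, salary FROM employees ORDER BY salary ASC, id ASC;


Sorting by salary ASC, then id ASC for ties

6 rows:
Frank, 30000
Bob, 40000
Olivia, 70000
Pete, 70000
Grace, 100000
Tina, 110000


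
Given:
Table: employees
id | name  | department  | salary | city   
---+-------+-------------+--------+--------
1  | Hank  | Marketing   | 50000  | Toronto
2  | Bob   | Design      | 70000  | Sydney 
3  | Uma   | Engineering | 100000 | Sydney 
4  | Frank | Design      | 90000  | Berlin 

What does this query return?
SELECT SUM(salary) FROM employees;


SUM(salary) = 50000 + 70000 + 100000 + 90000 = 310000

310000


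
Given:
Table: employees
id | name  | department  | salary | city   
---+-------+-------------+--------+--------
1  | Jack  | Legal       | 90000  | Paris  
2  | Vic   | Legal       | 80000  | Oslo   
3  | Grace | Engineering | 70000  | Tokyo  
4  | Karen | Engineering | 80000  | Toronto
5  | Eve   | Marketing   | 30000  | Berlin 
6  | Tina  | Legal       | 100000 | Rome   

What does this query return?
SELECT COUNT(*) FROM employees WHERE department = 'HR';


Counting rows where department = 'HR'


0


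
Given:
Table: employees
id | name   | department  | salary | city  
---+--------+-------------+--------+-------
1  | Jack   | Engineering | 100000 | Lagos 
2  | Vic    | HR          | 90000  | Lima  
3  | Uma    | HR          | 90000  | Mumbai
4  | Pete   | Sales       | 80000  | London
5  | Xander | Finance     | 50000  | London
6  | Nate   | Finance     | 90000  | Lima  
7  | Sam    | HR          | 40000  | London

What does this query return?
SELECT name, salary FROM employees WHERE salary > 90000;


Filtering: salary > 90000
Matching: 1 rows

1 rows:
Jack, 100000


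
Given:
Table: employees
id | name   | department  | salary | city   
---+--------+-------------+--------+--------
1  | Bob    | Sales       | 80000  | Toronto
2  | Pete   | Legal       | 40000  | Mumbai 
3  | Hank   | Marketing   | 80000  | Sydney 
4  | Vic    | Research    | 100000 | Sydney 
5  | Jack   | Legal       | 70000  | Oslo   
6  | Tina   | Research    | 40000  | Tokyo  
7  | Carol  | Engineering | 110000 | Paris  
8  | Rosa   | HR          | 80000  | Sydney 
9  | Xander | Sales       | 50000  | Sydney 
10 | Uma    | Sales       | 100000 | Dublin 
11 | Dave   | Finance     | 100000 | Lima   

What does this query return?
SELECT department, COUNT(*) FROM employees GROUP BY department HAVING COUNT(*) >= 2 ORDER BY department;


Groups with count >= 2:
  Legal: 2 -> PASS
  Research: 2 -> PASS
  Sales: 3 -> PASS
  Engineering: 1 -> filtered out
  Finance: 1 -> filtered out
  HR: 1 -> filtered out
  Marketing: 1 -> filtered out


3 groups:
Legal, 2
Research, 2
Sales, 3


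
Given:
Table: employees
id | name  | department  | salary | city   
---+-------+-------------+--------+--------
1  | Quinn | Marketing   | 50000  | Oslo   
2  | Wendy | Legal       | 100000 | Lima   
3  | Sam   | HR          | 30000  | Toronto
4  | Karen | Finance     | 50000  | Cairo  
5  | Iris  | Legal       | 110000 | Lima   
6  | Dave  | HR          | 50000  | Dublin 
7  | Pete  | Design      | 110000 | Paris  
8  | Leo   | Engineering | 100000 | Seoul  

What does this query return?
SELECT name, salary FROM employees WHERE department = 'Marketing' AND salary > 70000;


Filtering: department = 'Marketing' AND salary > 70000
Matching: 0 rows

Empty result set (0 rows)


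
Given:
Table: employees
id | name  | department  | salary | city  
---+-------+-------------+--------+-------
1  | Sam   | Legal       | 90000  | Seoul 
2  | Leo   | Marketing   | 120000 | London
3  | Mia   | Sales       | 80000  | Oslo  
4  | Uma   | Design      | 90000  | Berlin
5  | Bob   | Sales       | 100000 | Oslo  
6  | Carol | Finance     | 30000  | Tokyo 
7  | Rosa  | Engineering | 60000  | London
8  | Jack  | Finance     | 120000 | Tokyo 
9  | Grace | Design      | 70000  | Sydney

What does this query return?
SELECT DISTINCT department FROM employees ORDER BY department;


All 'department' values (row order): Legal, Marketing, Sales, Design, Sales, Finance, Engineering, Finance, Design
Removing duplicates leaves 6 unique value(s).

6 values:
Design
Engineering
Finance
Legal
Marketing
Sales


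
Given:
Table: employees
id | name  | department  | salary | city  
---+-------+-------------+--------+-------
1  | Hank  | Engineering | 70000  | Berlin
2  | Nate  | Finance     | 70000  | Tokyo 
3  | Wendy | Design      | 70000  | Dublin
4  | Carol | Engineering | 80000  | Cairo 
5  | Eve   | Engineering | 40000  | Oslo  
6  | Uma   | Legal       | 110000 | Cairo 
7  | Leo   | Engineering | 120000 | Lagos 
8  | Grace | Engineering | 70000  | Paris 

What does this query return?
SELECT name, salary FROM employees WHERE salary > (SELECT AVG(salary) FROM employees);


Subquery: AVG(salary) = 78750.0
Filtering: salary > 78750.0
  Carol (80000) -> MATCH
  Uma (110000) -> MATCH
  Leo (120000) -> MATCH


3 rows:
Carol, 80000
Uma, 110000
Leo, 120000


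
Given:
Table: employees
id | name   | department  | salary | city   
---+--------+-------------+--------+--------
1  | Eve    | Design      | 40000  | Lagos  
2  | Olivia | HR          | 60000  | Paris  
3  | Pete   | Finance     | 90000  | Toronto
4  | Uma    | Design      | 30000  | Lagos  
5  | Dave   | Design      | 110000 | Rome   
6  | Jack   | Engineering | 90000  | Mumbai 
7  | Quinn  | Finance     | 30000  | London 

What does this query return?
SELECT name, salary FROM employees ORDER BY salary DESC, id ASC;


Sorting by salary DESC, then id ASC for ties

7 rows:
Dave, 110000
Pete, 90000
Jack, 90000
Olivia, 60000
Eve, 40000
Uma, 30000
Quinn, 30000


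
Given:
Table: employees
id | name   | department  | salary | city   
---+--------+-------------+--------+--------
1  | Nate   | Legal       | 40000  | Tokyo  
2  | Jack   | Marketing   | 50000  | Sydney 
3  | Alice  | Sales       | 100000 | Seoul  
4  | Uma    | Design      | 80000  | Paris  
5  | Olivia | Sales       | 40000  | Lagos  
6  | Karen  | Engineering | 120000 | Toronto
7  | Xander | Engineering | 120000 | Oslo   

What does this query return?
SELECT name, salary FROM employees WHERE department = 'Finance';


Filtering: department = 'Finance'
Matching rows: 0

Empty result set (0 rows)


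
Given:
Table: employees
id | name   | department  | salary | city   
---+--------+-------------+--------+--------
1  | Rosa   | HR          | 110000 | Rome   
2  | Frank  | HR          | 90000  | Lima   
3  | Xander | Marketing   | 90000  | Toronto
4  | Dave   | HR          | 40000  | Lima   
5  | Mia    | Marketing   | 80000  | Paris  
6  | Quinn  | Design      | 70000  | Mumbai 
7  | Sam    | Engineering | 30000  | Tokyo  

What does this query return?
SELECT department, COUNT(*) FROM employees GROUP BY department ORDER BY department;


Assigning each row to its department group:
  Rosa -> HR
  Frank -> HR
  Xander -> Marketing
  Dave -> HR
  Mia -> Marketing
  Quinn -> Design
  Sam -> Engineering


4 groups:
Design, 1
Engineering, 1
HR, 3
Marketing, 2


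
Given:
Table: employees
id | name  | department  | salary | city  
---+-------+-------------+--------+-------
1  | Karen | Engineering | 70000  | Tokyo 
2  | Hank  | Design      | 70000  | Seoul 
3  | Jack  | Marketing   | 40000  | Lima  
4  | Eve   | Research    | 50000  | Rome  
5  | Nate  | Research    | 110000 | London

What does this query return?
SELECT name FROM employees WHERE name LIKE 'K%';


LIKE 'K%' matches names starting with 'K'
Matching: 1

1 rows:
Karen


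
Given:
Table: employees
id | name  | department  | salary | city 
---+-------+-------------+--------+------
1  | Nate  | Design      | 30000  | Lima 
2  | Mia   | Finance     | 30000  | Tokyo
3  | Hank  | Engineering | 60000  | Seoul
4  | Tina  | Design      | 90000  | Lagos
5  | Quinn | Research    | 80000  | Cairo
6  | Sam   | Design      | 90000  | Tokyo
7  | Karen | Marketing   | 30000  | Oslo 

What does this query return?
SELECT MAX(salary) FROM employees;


Salaries: 30000, 30000, 60000, 90000, 80000, 90000, 30000
MAX = 90000

90000


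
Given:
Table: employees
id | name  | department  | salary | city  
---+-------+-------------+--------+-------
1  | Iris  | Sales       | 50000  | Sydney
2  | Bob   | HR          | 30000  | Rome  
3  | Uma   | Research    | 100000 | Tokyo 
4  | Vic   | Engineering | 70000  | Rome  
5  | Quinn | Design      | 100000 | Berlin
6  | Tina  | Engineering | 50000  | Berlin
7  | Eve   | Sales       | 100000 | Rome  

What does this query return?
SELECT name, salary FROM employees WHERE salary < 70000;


Filtering: salary < 70000
Matching: 3 rows

3 rows:
Iris, 50000
Bob, 30000
Tina, 50000


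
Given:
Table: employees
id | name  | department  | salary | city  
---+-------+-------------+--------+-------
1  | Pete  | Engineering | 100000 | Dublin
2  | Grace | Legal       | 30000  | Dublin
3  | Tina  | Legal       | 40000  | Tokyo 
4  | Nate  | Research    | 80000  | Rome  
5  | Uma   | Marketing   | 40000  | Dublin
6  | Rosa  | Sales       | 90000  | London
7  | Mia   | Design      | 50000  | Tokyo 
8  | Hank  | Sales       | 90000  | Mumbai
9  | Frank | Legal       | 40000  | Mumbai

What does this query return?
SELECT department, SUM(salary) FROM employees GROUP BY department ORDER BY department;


Summing salary within each department:
  Design: 50000 = 50000
  Engineering: 100000 = 100000
  Legal: 30000 + 40000 + 40000 = 110000
  Marketing: 40000 = 40000
  Research: 80000 = 80000
  Sales: 90000 + 90000 = 180000


6 groups:
Design, 50000
Engineering, 100000
Legal, 110000
Marketing, 40000
Research, 80000
Sales, 180000


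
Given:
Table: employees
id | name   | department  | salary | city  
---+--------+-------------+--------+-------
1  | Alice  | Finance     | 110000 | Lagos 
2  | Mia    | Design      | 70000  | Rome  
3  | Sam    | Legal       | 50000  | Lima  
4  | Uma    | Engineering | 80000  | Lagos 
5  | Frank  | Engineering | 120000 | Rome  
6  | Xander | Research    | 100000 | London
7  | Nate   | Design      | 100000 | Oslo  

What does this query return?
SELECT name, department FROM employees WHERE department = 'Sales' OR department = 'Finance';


Filtering: department = 'Sales' OR 'Finance'
Matching: 1 rows

1 rows:
Alice, Finance


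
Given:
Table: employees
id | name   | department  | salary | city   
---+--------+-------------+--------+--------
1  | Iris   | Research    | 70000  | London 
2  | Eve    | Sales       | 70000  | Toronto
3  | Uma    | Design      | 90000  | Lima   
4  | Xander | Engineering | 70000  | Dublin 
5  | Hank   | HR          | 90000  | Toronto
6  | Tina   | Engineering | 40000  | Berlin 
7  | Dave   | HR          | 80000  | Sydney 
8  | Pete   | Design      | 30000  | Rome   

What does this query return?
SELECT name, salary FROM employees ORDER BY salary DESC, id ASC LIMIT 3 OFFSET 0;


Sort by salary DESC (id ASC tiebreak), then skip 0 and take 3
Rows 1 through 3

3 rows:
Uma, 90000
Hank, 90000
Dave, 80000


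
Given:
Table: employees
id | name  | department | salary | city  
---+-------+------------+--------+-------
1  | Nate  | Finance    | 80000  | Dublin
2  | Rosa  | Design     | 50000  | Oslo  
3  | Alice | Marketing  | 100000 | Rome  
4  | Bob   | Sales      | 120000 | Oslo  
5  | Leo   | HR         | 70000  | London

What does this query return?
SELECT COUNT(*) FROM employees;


COUNT(*) counts all rows

5


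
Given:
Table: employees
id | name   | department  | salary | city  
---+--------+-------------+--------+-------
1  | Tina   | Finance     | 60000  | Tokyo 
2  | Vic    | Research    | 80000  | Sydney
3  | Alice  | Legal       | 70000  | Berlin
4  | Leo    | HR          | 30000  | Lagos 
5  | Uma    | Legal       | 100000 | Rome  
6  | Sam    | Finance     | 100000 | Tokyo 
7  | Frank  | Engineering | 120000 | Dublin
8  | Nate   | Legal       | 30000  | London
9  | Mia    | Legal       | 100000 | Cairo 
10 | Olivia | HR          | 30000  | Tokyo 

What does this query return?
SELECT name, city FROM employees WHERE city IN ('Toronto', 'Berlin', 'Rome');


Filtering: city IN ('Toronto', 'Berlin', 'Rome')
Matching: 2 rows

2 rows:
Alice, Berlin
Uma, Rome


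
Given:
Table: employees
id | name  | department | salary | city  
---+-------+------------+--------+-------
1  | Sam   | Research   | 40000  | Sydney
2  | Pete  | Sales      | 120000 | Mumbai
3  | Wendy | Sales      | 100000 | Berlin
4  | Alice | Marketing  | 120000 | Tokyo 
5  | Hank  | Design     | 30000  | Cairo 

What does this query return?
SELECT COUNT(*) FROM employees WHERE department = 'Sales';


Counting rows where department = 'Sales'
  Pete -> MATCH
  Wendy -> MATCH


2


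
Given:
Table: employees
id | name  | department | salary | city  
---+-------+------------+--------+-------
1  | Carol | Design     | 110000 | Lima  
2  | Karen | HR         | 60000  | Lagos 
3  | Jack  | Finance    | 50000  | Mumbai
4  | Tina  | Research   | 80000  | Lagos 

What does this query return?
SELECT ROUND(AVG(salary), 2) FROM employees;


SUM(salary) = 300000
COUNT = 4
ROUND(AVG, 2) = ROUND(300000 / 4, 2) = 75000.0

75000.0


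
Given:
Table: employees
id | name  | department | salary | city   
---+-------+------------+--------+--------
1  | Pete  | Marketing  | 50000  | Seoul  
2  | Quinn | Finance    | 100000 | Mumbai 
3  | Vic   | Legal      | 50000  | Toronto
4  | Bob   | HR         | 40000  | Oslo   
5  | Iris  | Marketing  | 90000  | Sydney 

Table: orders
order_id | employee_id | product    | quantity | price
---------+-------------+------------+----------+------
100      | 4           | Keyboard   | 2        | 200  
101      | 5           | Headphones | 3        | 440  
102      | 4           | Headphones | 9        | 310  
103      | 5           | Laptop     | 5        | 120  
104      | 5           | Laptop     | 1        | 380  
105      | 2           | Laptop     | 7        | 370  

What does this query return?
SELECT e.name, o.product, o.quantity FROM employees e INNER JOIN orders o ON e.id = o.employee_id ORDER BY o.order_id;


Joining employees.id = orders.employee_id:
  employee Bob (id=4) -> order Keyboard
  employee Iris (id=5) -> order Headphones
  employee Bob (id=4) -> order Headphones
  employee Iris (id=5) -> order Laptop
  employee Iris (id=5) -> order Laptop
  employee Quinn (id=2) -> order Laptop


6 rows:
Bob, Keyboard, 2
Iris, Headphones, 3
Bob, Headphones, 9
Iris, Laptop, 5
Iris, Laptop, 1
Quinn, Laptop, 7


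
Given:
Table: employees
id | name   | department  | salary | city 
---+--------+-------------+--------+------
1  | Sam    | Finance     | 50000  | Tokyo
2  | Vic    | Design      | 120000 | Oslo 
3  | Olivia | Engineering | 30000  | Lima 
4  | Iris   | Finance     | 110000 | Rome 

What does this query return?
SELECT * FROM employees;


SELECT * returns all 4 rows with all columns

4 rows:
1, Sam, Finance, 50000, Tokyo
2, Vic, Design, 120000, Oslo
3, Olivia, Engineering, 30000, Lima
4, Iris, Finance, 110000, Rome


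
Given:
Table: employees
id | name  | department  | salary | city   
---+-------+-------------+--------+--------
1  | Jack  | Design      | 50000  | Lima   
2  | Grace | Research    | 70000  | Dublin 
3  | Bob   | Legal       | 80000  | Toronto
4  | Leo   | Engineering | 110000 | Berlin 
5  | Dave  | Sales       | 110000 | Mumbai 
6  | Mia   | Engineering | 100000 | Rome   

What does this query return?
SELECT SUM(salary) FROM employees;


SUM(salary) = 50000 + 70000 + 80000 + 110000 + 110000 + 100000 = 520000

520000


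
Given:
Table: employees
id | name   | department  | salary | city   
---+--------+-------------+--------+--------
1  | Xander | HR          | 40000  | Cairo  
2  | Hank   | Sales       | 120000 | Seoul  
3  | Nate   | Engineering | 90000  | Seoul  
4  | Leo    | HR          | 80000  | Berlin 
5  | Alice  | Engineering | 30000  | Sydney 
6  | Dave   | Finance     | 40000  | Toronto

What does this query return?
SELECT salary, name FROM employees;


Projecting columns: salary, name

6 rows:
40000, Xander
120000, Hank
90000, Nate
80000, Leo
30000, Alice
40000, Dave


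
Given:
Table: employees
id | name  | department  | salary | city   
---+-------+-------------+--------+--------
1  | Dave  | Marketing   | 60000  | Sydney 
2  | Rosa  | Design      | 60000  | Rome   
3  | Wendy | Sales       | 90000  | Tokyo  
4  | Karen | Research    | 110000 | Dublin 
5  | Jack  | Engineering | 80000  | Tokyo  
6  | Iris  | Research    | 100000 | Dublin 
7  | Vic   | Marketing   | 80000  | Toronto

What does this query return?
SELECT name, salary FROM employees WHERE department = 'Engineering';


Filtering: department = 'Engineering'
Matching rows: 1

1 rows:
Jack, 80000


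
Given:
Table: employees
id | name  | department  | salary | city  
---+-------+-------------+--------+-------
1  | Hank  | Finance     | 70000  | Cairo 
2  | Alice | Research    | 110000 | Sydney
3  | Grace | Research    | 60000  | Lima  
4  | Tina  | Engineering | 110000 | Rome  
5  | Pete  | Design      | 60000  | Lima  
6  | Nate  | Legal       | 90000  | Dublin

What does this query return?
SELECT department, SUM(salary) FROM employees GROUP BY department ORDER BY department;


Summing salary within each department:
  Design: 60000 = 60000
  Engineering: 110000 = 110000
  Finance: 70000 = 70000
  Legal: 90000 = 90000
  Research: 110000 + 60000 = 170000


5 groups:
Design, 60000
Engineering, 110000
Finance, 70000
Legal, 90000
Research, 170000


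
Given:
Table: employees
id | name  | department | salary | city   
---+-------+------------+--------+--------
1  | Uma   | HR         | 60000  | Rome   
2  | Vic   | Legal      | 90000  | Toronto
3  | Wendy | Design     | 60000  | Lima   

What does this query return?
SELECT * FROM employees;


SELECT * returns all 3 rows with all columns

3 rows:
1, Uma, HR, 60000, Rome
2, Vic, Legal, 90000, Toronto
3, Wendy, Design, 60000, Lima


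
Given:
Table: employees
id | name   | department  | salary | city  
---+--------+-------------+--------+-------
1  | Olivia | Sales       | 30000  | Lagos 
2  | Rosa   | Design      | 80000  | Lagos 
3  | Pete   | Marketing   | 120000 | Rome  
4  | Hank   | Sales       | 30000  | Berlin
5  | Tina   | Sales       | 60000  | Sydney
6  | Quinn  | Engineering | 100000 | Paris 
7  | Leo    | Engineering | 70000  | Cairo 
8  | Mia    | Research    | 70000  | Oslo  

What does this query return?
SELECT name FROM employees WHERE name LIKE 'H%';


LIKE 'H%' matches names starting with 'H'
Matching: 1

1 rows:
Hank


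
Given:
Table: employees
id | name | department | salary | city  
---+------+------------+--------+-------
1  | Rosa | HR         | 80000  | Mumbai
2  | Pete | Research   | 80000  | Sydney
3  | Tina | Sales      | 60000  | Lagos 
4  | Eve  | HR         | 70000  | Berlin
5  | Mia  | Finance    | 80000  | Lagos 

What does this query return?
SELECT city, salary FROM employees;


Projecting columns: city, salary

5 rows:
Mumbai, 80000
Sydney, 80000
Lagos, 60000
Berlin, 70000
Lagos, 80000


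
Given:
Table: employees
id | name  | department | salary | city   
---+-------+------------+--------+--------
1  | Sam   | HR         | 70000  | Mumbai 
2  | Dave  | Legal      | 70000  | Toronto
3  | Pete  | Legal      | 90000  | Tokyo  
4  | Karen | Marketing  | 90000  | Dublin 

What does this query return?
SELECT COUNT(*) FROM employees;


COUNT(*) counts all rows

4


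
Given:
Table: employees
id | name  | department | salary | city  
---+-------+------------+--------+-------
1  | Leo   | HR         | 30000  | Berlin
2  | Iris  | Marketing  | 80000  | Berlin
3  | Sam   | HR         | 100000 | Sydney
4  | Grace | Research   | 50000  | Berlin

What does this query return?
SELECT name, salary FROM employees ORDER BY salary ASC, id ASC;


Sorting by salary ASC, then id ASC for ties

4 rows:
Leo, 30000
Grace, 50000
Iris, 80000
Sam, 100000


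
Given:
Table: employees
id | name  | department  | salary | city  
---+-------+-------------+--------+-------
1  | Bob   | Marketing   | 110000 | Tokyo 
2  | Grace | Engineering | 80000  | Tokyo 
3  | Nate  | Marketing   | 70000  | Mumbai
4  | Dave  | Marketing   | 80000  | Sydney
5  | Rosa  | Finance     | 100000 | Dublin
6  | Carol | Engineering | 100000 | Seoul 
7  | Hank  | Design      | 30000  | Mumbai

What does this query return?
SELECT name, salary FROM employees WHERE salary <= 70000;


Filtering: salary <= 70000
Matching: 2 rows

2 rows:
Nate, 70000
Hank, 30000


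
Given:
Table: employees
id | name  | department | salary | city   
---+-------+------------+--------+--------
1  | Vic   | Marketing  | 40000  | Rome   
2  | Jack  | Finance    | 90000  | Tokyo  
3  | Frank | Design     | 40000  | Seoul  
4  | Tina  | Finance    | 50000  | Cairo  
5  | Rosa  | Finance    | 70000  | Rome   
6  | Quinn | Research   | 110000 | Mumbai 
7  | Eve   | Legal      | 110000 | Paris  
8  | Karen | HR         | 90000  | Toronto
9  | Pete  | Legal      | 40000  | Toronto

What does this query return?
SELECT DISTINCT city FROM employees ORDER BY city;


All 'city' values (row order): Rome, Tokyo, Seoul, Cairo, Rome, Mumbai, Paris, Toronto, Toronto
Removing duplicates leaves 7 unique value(s).

7 values:
Cairo
Mumbai
Paris
Rome
Seoul
Tokyo
Toronto


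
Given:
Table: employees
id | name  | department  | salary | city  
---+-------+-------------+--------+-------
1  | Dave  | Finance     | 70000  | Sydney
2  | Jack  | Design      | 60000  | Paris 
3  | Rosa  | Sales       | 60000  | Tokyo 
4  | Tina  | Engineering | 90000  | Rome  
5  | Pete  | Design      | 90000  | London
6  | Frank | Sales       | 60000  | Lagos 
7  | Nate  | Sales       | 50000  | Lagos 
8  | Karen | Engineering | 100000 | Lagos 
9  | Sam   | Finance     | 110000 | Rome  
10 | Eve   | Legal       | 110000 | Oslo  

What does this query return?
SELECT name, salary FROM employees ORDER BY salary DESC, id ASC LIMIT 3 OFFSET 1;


Sort by salary DESC (id ASC tiebreak), then skip 1 and take 3
Rows 2 through 4

3 rows:
Eve, 110000
Karen, 100000
Tina, 90000


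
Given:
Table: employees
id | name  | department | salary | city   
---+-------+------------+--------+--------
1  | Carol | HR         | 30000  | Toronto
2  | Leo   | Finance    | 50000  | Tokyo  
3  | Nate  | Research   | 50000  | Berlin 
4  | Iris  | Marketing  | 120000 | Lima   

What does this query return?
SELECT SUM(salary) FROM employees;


SUM(salary) = 30000 + 50000 + 50000 + 120000 = 250000

250000


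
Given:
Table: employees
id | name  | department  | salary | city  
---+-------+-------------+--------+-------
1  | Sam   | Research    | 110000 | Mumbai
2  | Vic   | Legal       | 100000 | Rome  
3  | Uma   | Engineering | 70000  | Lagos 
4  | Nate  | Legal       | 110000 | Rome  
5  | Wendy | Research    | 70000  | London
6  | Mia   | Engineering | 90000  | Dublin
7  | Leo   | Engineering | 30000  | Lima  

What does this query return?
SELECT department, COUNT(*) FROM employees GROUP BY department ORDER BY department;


Assigning each row to its department group:
  Sam -> Research
  Vic -> Legal
  Uma -> Engineering
  Nate -> Legal
  Wendy -> Research
  Mia -> Engineering
  Leo -> Engineering


3 groups:
Engineering, 3
Legal, 2
Research, 2


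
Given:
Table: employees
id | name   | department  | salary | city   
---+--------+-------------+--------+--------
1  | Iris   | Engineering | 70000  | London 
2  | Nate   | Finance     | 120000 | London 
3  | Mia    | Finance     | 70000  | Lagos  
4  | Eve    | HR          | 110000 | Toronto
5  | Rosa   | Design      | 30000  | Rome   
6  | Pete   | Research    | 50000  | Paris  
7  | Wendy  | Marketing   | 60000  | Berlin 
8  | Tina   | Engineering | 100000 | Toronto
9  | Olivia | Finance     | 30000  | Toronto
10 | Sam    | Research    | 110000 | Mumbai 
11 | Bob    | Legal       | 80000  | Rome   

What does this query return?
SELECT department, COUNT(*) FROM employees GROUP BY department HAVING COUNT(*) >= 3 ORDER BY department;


Groups with count >= 3:
  Finance: 3 -> PASS
  Design: 1 -> filtered out
  Engineering: 2 -> filtered out
  HR: 1 -> filtered out
  Legal: 1 -> filtered out
  Marketing: 1 -> filtered out
  Research: 2 -> filtered out


1 groups:
Finance, 3
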